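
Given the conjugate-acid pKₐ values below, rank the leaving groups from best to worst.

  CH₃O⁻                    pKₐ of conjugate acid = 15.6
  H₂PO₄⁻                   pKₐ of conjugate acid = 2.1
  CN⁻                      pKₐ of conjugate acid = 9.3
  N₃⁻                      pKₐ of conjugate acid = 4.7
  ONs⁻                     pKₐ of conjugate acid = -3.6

ONs⁻ > H₂PO₄⁻ > N₃⁻ > CN⁻ > CH₃O⁻

Lower conjugate-acid pKₐ ⇒ weaker base ⇒ better leaving group.
Sorting by the given values: ONs⁻ (-3.6), H₂PO₄⁻ (2.1), N₃⁻ (4.7), CN⁻ (9.3), CH₃O⁻ (15.6).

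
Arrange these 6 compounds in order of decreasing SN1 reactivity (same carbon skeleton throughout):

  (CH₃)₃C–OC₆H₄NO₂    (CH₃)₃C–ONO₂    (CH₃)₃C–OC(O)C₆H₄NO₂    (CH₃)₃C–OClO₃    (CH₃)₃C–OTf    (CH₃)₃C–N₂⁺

(CH₃)₃C–N₂⁺ > (CH₃)₃C–OTf > (CH₃)₃C–OClO₃ > (CH₃)₃C–ONO₂ > (CH₃)₃C–OC(O)C₆H₄NO₂ > (CH₃)₃C–OC₆H₄NO₂

Same R in every case — rank the leaving groups.
The more stable X⁻ (or X) is on its own — i.e. the weaker a base it is — the better a leaving group it makes.
(CH₃)₃C–N₂⁺ loses N₂: no meaningful conjugate acid; N₂ departs as an exceptionally stable neutral molecule
(CH₃)₃C–OTf loses OTf⁻: pKₐ(CF₃SO₃H (triflic acid)) ≈ -14
(CH₃)₃C–OClO₃ loses ClO₄⁻: pKₐ(HClO₄) ≈ -10
(CH₃)₃C–ONO₂ loses NO₃⁻: pKₐ(HNO₃) ≈ -1.3
(CH₃)₃C–OC(O)C₆H₄NO₂ loses p-O₂N–C₆H₄–COO⁻: pKₐ(p-nitrobenzoic acid) ≈ 3.4
(CH₃)₃C–OC₆H₄NO₂ loses p-O₂N–C₆H₄–O⁻: pKₐ(p-nitrophenol) ≈ 7.2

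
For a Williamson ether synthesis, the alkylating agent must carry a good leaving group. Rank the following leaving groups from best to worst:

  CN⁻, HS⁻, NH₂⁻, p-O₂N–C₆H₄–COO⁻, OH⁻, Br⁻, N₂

N₂ > Br⁻ > p-O₂N–C₆H₄–COO⁻ > HS⁻ > CN⁻ > OH⁻ > NH₂⁻

Rank by basicity of the departing species: weakest base leaves most easily.
N₂: no meaningful conjugate acid; N₂ departs as an exceptionally stable neutral molecule
Br⁻: pKₐ(HBr) ≈ -9
p-O₂N–C₆H₄–COO⁻: pKₐ(p-nitrobenzoic acid) ≈ 3.4
HS⁻: pKₐ(H₂S) ≈ 7
CN⁻: pKₐ(HCN) ≈ 9.2 — sp carbon stabilises the charge somewhat, but still a poor LG
OH⁻: pKₐ(H₂O) ≈ 15.7 — strong base; essentially never leaves without prior activation
NH₂⁻: pKₐ(NH₃) ≈ 38 — extremely strong base; never a leaving group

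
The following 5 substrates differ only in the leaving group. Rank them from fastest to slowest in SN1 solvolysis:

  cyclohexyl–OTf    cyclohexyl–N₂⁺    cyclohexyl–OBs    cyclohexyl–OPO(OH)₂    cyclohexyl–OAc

cyclohexyl–N₂⁺ > cyclohexyl–OTf > cyclohexyl–OBs > cyclohexyl–OPO(OH)₂ > cyclohexyl–OAc

With the same alkyl group throughout, only the leaving group differentiates the rates.
A good leaving group is a weak base: the lower the pKₐ of its conjugate acid, the more readily it departs.
cyclohexyl–N₂⁺ loses N₂: no meaningful conjugate acid; N₂ departs as an exceptionally stable neutral molecule
cyclohexyl–OTf loses OTf⁻: pKₐ(CF₃SO₃H (triflic acid)) ≈ -14
cyclohexyl–OBs loses OBs⁻: pKₐ(p-BrC₆H₄SO₃H) ≈ -2.8
cyclohexyl–OPO(OH)₂ loses H₂PO₄⁻: pKₐ(H₃PO₄) ≈ 2.1
cyclohexyl–OAc loses AcO⁻: pKₐ(CH₃COOH) ≈ 4.8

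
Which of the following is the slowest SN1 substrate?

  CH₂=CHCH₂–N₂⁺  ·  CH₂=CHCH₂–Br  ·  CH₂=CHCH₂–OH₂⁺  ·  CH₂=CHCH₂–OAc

Same R in every case — rank the leaving groups.
Rank by basicity of the departing species: weakest base leaves most easily.
CH₂=CHCH₂–N₂⁺ loses N₂: no meaningful conjugate acid; N₂ departs as an exceptionally stable neutral molecule
CH₂=CHCH₂–Br loses Br⁻: pKₐ(HBr) ≈ -9
CH₂=CHCH₂–OH₂⁺ loses H₂O: pKₐ(H₃O⁺) ≈ -1.7
CH₂=CHCH₂–OAc loses AcO⁻: pKₐ(CH₃COOH) ≈ 4.8

CH₂=CHCH₂–OAc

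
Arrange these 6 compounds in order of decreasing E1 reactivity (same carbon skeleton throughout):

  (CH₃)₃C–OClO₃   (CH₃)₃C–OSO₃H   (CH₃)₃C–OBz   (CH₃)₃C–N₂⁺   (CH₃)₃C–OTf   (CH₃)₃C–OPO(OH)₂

With the same alkyl group throughout, only the leaving group differentiates the rates.
The more stable X⁻ (or X) is on its own — i.e. the weaker a base it is — the better a leaving group it makes.
(CH₃)₃C–N₂⁺ loses N₂: no meaningful conjugate acid; N₂ departs as an exceptionally stable neutral molecule
(CH₃)₃C–OTf loses OTf⁻: pKₐ(CF₃SO₃H (triflic acid)) ≈ -14
(CH₃)₃C–OClO₃ loses ClO₄⁻: pKₐ(HClO₄) ≈ -10
(CH₃)₃C–OSO₃H loses HSO₄⁻: pKₐ(H₂SO₄) ≈ -3
(CH₃)₃C–OPO(OH)₂ loses H₂PO₄⁻: pKₐ(H₃PO₄) ≈ 2.1
(CH₃)₃C–OBz loses PhCOO⁻: pKₐ(C₆H₅COOH) ≈ 4.2

(CH₃)₃C–N₂⁺ > (CH₃)₃C–OTf > (CH₃)₃C–OClO₃ > (CH₃)₃C–OSO₃H > (CH₃)₃C–OPO(OH)₂ > (CH₃)₃C–OBz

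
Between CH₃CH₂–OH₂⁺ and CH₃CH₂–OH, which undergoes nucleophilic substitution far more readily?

From CH₃CH₂–OH the departing group would be OH⁻ (pKₐ(H₂O) ≈ 15.7). Strong base; essentially never leaves without prior activation.
From CH₃CH₂–OH₂⁺ the leaving group is H₂O (pKₐ(H₃O⁺) ≈ -1.7). Neutral; leaves from a protonated alcohol (R–OH₂⁺).
(In practice CH₃CH₂–OH₂⁺ is made from CH₃CH₂–OH by protonation with strong acid, converting the leaving group from hydroxide to neutral water.)

CH₃CH₂–OH₂⁺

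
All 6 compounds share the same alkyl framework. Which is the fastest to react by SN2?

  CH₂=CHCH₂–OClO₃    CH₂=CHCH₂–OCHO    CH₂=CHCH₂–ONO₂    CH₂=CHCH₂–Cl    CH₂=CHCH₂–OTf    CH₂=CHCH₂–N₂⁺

The skeletons are identical, so relative rate is governed entirely by leaving-group ability.
Leaving-group ability tracks the stability of the departed species; conjugate-acid pKₐ is the usual yardstick (lower pKₐ → better LG).
CH₂=CHCH₂–N₂⁺ loses N₂: no meaningful conjugate acid; N₂ departs as an exceptionally stable neutral molecule
CH₂=CHCH₂–OTf loses OTf⁻: pKₐ(CF₃SO₃H (triflic acid)) ≈ -14
CH₂=CHCH₂–OClO₃ loses ClO₄⁻: pKₐ(HClO₄) ≈ -10
CH₂=CHCH₂–Cl loses Cl⁻: pKₐ(HCl) ≈ -7
CH₂=CHCH₂–ONO₂ loses NO₃⁻: pKₐ(HNO₃) ≈ -1.3
CH₂=CHCH₂–OCHO loses HCOO⁻: pKₐ(HCOOH) ≈ 3.8

CH₂=CHCH₂–N₂⁺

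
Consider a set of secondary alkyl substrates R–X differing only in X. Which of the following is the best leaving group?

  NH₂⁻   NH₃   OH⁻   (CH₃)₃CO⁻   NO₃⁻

The more stable X⁻ (or X) is on its own — i.e. the weaker a base it is — the better a leaving group it makes.
NO₃⁻: pKₐ(HNO₃) ≈ -1.3
NH₃: pKₐ(NH₄⁺) ≈ 9.2
OH⁻: pKₐ(H₂O) ≈ 15.7
(CH₃)₃CO⁻: pKₐ(t-BuOH) ≈ 18
NH₂⁻: pKₐ(NH₃) ≈ 38

NO₃⁻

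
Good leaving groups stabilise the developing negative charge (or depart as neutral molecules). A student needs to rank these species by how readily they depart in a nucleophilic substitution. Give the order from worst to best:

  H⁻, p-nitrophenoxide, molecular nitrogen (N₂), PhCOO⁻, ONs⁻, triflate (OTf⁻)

molecular nitrogen (N₂): no meaningful conjugate acid; N₂ departs as an exceptionally stable neutral molecule
triflate (OTf⁻): pKₐ(CF₃SO₃H (triflic acid)) ≈ -14 — charge spread over three oxygens and a CF₃ group; the premier leaving group in synthesis
ONs⁻: pKₐ(p-O₂NC₆H₄SO₃H) ≈ -3.5
PhCOO⁻: pKₐ(C₆H₅COOH) ≈ 4.2
p-nitrophenoxide: pKₐ(p-nitrophenol) ≈ 7.2 — nitro group delocalises the charge; the classic chromogenic LG
H⁻: pKₐ(H₂) ≈ 36
Reversing gives the worst-to-best order requested.

H⁻ < p-nitrophenoxide < PhCOO⁻ < ONs⁻ < triflate (OTf⁻) < molecular nitrogen (N₂)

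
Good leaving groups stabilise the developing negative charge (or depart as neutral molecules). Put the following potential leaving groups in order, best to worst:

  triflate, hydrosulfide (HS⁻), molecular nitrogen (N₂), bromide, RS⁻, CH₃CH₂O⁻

molecular nitrogen (N₂) > triflate > bromide > hydrosulfide (HS⁻) > RS⁻ > CH₃CH₂O⁻

A good leaving group is a weak base: the lower the pKₐ of its conjugate acid, the more readily it departs.
molecular nitrogen (N₂): no meaningful conjugate acid; N₂ departs as an exceptionally stable neutral molecule
triflate: pKₐ(CF₃SO₃H (triflic acid)) ≈ -14
bromide: pKₐ(HBr) ≈ -9
hydrosulfide (HS⁻): pKₐ(H₂S) ≈ 7
RS⁻: pKₐ(RSH (a thiol)) ≈ 10.5
CH₃CH₂O⁻: pKₐ(CH₃CH₂OH) ≈ 16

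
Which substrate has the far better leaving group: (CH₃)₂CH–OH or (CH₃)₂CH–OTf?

From (CH₃)₂CH–OH the departing group would be OH⁻ (pKₐ(H₂O) ≈ 15.7). Strong base; essentially never leaves without prior activation.
From (CH₃)₂CH–OTf the leaving group is OTf⁻ (pKₐ(CF₃SO₃H (triflic acid)) ≈ -14). Charge spread over three oxygens and a CF₃ group; the premier leaving group in synthesis.
(In practice (CH₃)₂CH–OTf is made from (CH₃)₂CH–OH by treatment with Tf₂O / 2,6-lutidine, converting the hydroxyl into a triflate.)

(CH₃)₂CH–OTf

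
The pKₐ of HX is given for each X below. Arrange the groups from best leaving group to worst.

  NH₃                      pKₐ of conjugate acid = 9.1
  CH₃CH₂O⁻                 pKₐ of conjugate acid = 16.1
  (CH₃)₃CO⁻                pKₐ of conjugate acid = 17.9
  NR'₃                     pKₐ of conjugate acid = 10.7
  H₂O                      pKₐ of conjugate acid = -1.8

H₂O > NH₃ > NR'₃ > CH₃CH₂O⁻ > (CH₃)₃CO⁻

Lower conjugate-acid pKₐ ⇒ weaker base ⇒ better leaving group.
Sorting by the given values: H₂O (-1.8), NH₃ (9.1), NR'₃ (10.7), CH₃CH₂O⁻ (16.1), (CH₃)₃CO⁻ (17.9).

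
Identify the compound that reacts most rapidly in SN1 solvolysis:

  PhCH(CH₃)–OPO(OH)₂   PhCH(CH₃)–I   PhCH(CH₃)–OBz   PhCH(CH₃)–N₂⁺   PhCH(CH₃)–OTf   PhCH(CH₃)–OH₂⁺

Identical carbon frameworks mean the comparison reduces to leaving-group quality.
Leaving-group ability tracks the stability of the departed species; conjugate-acid pKₐ is the usual yardstick (lower pKₐ → better LG).
PhCH(CH₃)–N₂⁺ loses N₂: no meaningful conjugate acid; N₂ departs as an exceptionally stable neutral molecule
PhCH(CH₃)–OTf loses OTf⁻: pKₐ(CF₃SO₃H (triflic acid)) ≈ -14
PhCH(CH₃)–I loses I⁻: pKₐ(HI) ≈ -10
PhCH(CH₃)–OH₂⁺ loses H₂O: pKₐ(H₃O⁺) ≈ -1.7
PhCH(CH₃)–OPO(OH)₂ loses H₂PO₄⁻: pKₐ(H₃PO₄) ≈ 2.1
PhCH(CH₃)–OBz loses PhCOO⁻: pKₐ(C₆H₅COOH) ≈ 4.2

PhCH(CH₃)–N₂⁺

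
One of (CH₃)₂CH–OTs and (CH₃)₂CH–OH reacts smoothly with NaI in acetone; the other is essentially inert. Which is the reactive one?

From (CH₃)₂CH–OH the departing group would be OH⁻ (pKₐ(H₂O) ≈ 15.7). Strong base; essentially never leaves without prior activation.
From (CH₃)₂CH–OTs the leaving group is OTs⁻ (pKₐ(p-CH₃C₆H₄SO₃H (TsOH)) ≈ -2.8). Resonance-delocalised arenesulfonate.
(In practice (CH₃)₂CH–OTs is made from (CH₃)₂CH–OH by treatment with TsCl / pyridine, converting the hydroxyl into a tosylate.)

(CH₃)₂CH–OTs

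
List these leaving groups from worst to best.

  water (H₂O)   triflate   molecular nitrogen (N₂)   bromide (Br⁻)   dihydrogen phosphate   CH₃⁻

CH₃⁻ < dihydrogen phosphate < water (H₂O) < bromide (Br⁻) < triflate < molecular nitrogen (N₂)

Leaving-group ability tracks the stability of the departed species; conjugate-acid pKₐ is the usual yardstick (lower pKₐ → better LG).
molecular nitrogen (N₂): no meaningful conjugate acid; N₂ departs as an exceptionally stable neutral molecule
triflate: pKₐ(CF₃SO₃H (triflic acid)) ≈ -14
bromide (Br⁻): pKₐ(HBr) ≈ -9
water (H₂O): pKₐ(H₃O⁺) ≈ -1.7
dihydrogen phosphate: pKₐ(H₃PO₄) ≈ 2.1
CH₃⁻: pKₐ(CH₄) ≈ 48
Reversing gives the worst-to-best order requested.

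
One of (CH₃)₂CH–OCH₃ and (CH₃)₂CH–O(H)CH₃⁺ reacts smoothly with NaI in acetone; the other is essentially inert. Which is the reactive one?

(CH₃)₂CH–O(H)CH₃⁺

From (CH₃)₂CH–OCH₃ the departing group would be CH₃O⁻ (pKₐ(CH₃OH) ≈ 15.5). Strong base; alkoxides do not leave unassisted.
From (CH₃)₂CH–O(H)CH₃⁺ the leaving group is R'OH (pKₐ(R'OH₂⁺) ≈ -2.4). Neutral; leaves from a protonated ether (an oxonium ion, R–O(H)R'⁺).
(In practice (CH₃)₂CH–O(H)CH₃⁺ is made from (CH₃)₂CH–OCH₃ by protonation with concentrated HI, allowing neutral methanol, rather than methoxide, to depart.)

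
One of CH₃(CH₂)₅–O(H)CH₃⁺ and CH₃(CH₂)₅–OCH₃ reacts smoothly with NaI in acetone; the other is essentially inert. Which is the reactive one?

From CH₃(CH₂)₅–OCH₃ the departing group would be CH₃O⁻ (pKₐ(CH₃OH) ≈ 15.5). Strong base; alkoxides do not leave unassisted.
From CH₃(CH₂)₅–O(H)CH₃⁺ the leaving group is R'OH (pKₐ(R'OH₂⁺) ≈ -2.4). Neutral; leaves from a protonated ether (an oxonium ion, R–O(H)R'⁺).
(In practice CH₃(CH₂)₅–O(H)CH₃⁺ is made from CH₃(CH₂)₅–OCH₃ by protonation with concentrated HI, allowing neutral methanol, rather than methoxide, to depart.)

CH₃(CH₂)₅–O(H)CH₃⁺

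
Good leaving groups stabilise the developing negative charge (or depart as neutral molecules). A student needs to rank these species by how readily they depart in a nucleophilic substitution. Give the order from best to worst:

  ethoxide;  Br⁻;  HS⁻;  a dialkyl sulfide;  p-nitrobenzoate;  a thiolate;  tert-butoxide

Br⁻: pKₐ(HBr) ≈ -9
a dialkyl sulfide: pKₐ(R'₂SH⁺) ≈ -7
p-nitrobenzoate: pKₐ(p-nitrobenzoic acid) ≈ 3.4
HS⁻: pKₐ(H₂S) ≈ 7
a thiolate: pKₐ(RSH (a thiol)) ≈ 10.5
ethoxide: pKₐ(CH₃CH₂OH) ≈ 16
tert-butoxide: pKₐ(t-BuOH) ≈ 18

Br⁻ > a dialkyl sulfide > p-nitrobenzoate > HS⁻ > a thiolate > ethoxide > tert-butoxide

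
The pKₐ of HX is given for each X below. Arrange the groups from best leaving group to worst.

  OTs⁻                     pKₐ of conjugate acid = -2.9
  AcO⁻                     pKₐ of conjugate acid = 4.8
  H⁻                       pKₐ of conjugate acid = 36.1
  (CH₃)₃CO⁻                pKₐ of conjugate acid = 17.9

OTs⁻ > AcO⁻ > (CH₃)₃CO⁻ > H⁻

Lower conjugate-acid pKₐ ⇒ weaker base ⇒ better leaving group.
Sorting by the given values: OTs⁻ (-2.9), AcO⁻ (4.8), (CH₃)₃CO⁻ (17.9), H⁻ (36.1).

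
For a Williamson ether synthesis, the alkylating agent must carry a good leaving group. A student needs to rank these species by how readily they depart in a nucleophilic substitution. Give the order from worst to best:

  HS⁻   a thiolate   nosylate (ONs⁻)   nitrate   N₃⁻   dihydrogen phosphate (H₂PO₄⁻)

Rank by basicity of the departing species: weakest base leaves most easily.
nosylate (ONs⁻): pKₐ(p-O₂NC₆H₄SO₃H) ≈ -3.5 — p-nitro group further stabilises the sulfonate
nitrate: pKₐ(HNO₃) ≈ -1.3
dihydrogen phosphate (H₂PO₄⁻): pKₐ(H₃PO₄) ≈ 2.1 — moderate base; biological leaving group after further activation
N₃⁻: pKₐ(HN₃) ≈ 4.7
HS⁻: pKₐ(H₂S) ≈ 7
a thiolate: pKₐ(RSH (a thiol)) ≈ 10.5
Reversing gives the worst-to-best order requested.

a thiolate < HS⁻ < N₃⁻ < dihydrogen phosphate (H₂PO₄⁻) < nitrate < nosylate (ONs⁻)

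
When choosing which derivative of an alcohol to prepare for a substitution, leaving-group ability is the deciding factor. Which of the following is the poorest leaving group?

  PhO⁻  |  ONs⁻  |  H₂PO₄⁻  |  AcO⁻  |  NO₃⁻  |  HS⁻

PhO⁻

ONs⁻: pKₐ(p-O₂NC₆H₄SO₃H) ≈ -3.5
NO₃⁻: pKₐ(HNO₃) ≈ -1.3
H₂PO₄⁻: pKₐ(H₃PO₄) ≈ 2.1
AcO⁻: pKₐ(CH₃COOH) ≈ 4.8
HS⁻: pKₐ(H₂S) ≈ 7
PhO⁻: pKₐ(C₆H₅OH (phenol)) ≈ 10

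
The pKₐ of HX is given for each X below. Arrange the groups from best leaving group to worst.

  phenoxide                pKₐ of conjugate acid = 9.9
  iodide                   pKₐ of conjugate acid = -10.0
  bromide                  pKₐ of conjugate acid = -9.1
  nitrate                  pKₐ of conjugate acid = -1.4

iodide > bromide > nitrate > phenoxide

Lower conjugate-acid pKₐ ⇒ weaker base ⇒ better leaving group.
Sorting by the given values: iodide (-10.0), bromide (-9.1), nitrate (-1.4), phenoxide (9.9).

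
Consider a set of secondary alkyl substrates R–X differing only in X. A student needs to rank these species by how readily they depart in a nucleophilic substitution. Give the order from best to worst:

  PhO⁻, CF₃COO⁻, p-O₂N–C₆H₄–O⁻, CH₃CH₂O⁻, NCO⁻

CF₃COO⁻ > NCO⁻ > p-O₂N–C₆H₄–O⁻ > PhO⁻ > CH₃CH₂O⁻

Rank by basicity of the departing species: weakest base leaves most easily.
CF₃COO⁻: pKₐ(CF₃COOH) ≈ 0.2
NCO⁻: pKₐ(HOCN) ≈ 3.5 — resonance between N and O
p-O₂N–C₆H₄–O⁻: pKₐ(p-nitrophenol) ≈ 7.2 — nitro group delocalises the charge; the classic chromogenic LG
PhO⁻: pKₐ(C₆H₅OH (phenol)) ≈ 10 — resonance into the ring helps, but still a poor LG
CH₃CH₂O⁻: pKₐ(CH₃CH₂OH) ≈ 16 — strong base; alkoxides do not leave unassisted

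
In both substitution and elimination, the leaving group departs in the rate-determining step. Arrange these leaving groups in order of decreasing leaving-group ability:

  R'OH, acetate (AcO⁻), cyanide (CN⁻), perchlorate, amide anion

perchlorate > R'OH > acetate (AcO⁻) > cyanide (CN⁻) > amide anion

The more stable X⁻ (or X) is on its own — i.e. the weaker a base it is — the better a leaving group it makes.
perchlorate: pKₐ(HClO₄) ≈ -10
R'OH: pKₐ(R'OH₂⁺) ≈ -2.4 — neutral; leaves from a protonated ether (an oxonium ion, R–O(H)R'⁺)
acetate (AcO⁻): pKₐ(CH₃COOH) ≈ 4.8 — resonance-stabilised but still a weak base
cyanide (CN⁻): pKₐ(HCN) ≈ 9.2
amide anion: pKₐ(NH₃) ≈ 38 — extremely strong base; never a leaving group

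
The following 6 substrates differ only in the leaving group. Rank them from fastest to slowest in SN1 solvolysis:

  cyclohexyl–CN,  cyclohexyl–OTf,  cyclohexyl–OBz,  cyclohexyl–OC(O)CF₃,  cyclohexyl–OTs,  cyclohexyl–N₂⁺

cyclohexyl–N₂⁺ > cyclohexyl–OTf > cyclohexyl–OTs > cyclohexyl–OC(O)CF₃ > cyclohexyl–OBz > cyclohexyl–CN

Identical carbon frameworks mean the comparison reduces to leaving-group quality.
Leaving-group ability tracks the stability of the departed species; conjugate-acid pKₐ is the usual yardstick (lower pKₐ → better LG).
cyclohexyl–N₂⁺ loses N₂: no meaningful conjugate acid; N₂ departs as an exceptionally stable neutral molecule
cyclohexyl–OTf loses OTf⁻: pKₐ(CF₃SO₃H (triflic acid)) ≈ -14
cyclohexyl–OTs loses OTs⁻: pKₐ(p-CH₃C₆H₄SO₃H (TsOH)) ≈ -2.8
cyclohexyl–OC(O)CF₃ loses CF₃COO⁻: pKₐ(CF₃COOH) ≈ 0.2
cyclohexyl–OBz loses PhCOO⁻: pKₐ(C₆H₅COOH) ≈ 4.2
cyclohexyl–CN loses CN⁻: pKₐ(HCN) ≈ 9.2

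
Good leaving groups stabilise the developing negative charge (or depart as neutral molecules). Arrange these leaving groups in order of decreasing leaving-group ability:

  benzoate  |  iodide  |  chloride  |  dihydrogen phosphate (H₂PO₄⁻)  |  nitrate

The more stable X⁻ (or X) is on its own — i.e. the weaker a base it is — the better a leaving group it makes.
iodide: pKₐ(HI) ≈ -10
chloride: pKₐ(HCl) ≈ -7
nitrate: pKₐ(HNO₃) ≈ -1.3
dihydrogen phosphate (H₂PO₄⁻): pKₐ(H₃PO₄) ≈ 2.1
benzoate: pKₐ(C₆H₅COOH) ≈ 4.2

iodide > chloride > nitrate > dihydrogen phosphate (H₂PO₄⁻) > benzoate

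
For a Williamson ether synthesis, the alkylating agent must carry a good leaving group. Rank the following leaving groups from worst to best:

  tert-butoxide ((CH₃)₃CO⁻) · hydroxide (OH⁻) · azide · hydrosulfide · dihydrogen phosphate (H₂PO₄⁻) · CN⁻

tert-butoxide ((CH₃)₃CO⁻) < hydroxide (OH⁻) < CN⁻ < hydrosulfide < azide < dihydrogen phosphate (H₂PO₄⁻)

The more stable X⁻ (or X) is on its own — i.e. the weaker a base it is — the better a leaving group it makes.
dihydrogen phosphate (H₂PO₄⁻): pKₐ(H₃PO₄) ≈ 2.1
azide: pKₐ(HN₃) ≈ 4.7
hydrosulfide: pKₐ(H₂S) ≈ 7
CN⁻: pKₐ(HCN) ≈ 9.2
hydroxide (OH⁻): pKₐ(H₂O) ≈ 15.7
tert-butoxide ((CH₃)₃CO⁻): pKₐ(t-BuOH) ≈ 18
Listed from poorest to best leaving group as asked.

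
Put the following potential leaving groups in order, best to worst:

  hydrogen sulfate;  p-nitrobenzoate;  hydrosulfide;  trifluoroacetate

hydrogen sulfate: pKₐ(H₂SO₄) ≈ -3 — conjugate base of a strong mineral acid
trifluoroacetate: pKₐ(CF₃COOH) ≈ 0.2
p-nitrobenzoate: pKₐ(p-nitrobenzoic acid) ≈ 3.4
hydrosulfide: pKₐ(H₂S) ≈ 7 — larger and more polarisable than the oxygen analogue

hydrogen sulfate > trifluoroacetate > p-nitrobenzoate > hydrosulfide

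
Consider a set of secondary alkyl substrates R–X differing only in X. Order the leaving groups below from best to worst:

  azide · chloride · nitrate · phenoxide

Rank by basicity of the departing species: weakest base leaves most easily.
chloride: pKₐ(HCl) ≈ -7
nitrate: pKₐ(HNO₃) ≈ -1.3 — resonance-delocalised over three oxygens
azide: pKₐ(HN₃) ≈ 4.7 — linear, resonance-stabilised
phenoxide: pKₐ(C₆H₅OH (phenol)) ≈ 10

chloride > nitrate > azide > phenoxide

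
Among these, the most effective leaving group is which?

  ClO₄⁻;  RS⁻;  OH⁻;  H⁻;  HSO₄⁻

ClO₄⁻

ClO₄⁻: pKₐ(HClO₄) ≈ -10
HSO₄⁻: pKₐ(H₂SO₄) ≈ -3
RS⁻: pKₐ(RSH (a thiol)) ≈ 10.5
OH⁻: pKₐ(H₂O) ≈ 15.7
H⁻: pKₐ(H₂) ≈ 36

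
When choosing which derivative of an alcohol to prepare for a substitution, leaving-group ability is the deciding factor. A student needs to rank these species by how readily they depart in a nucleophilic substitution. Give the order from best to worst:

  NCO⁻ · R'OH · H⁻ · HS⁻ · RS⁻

R'OH > NCO⁻ > HS⁻ > RS⁻ > H⁻

R'OH: pKₐ(R'OH₂⁺) ≈ -2.4
NCO⁻: pKₐ(HOCN) ≈ 3.5
HS⁻: pKₐ(H₂S) ≈ 7
RS⁻: pKₐ(RSH (a thiol)) ≈ 10.5
H⁻: pKₐ(H₂) ≈ 36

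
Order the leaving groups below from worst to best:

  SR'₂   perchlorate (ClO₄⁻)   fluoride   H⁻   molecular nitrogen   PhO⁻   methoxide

H⁻ < methoxide < PhO⁻ < fluoride < SR'₂ < perchlorate (ClO₄⁻) < molecular nitrogen

Leaving-group ability tracks the stability of the departed species; conjugate-acid pKₐ is the usual yardstick (lower pKₐ → better LG).
molecular nitrogen: no meaningful conjugate acid; N₂ departs as an exceptionally stable neutral molecule
perchlorate (ClO₄⁻): pKₐ(HClO₄) ≈ -10 — extremely weak base; rarely used for safety reasons
SR'₂: pKₐ(R'₂SH⁺) ≈ -7 — neutral; leaves from a sulfonium salt (R–SR'₂⁺)
fluoride: pKₐ(HF) ≈ 3.2
PhO⁻: pKₐ(C₆H₅OH (phenol)) ≈ 10
methoxide: pKₐ(CH₃OH) ≈ 15.5
H⁻: pKₐ(H₂) ≈ 36
The question asks for worst first, so the sequence is read in increasing leaving-group ability.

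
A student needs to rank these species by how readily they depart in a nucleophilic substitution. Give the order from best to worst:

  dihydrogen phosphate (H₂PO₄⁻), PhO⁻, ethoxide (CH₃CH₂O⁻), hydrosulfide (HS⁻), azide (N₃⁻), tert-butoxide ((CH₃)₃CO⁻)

dihydrogen phosphate (H₂PO₄⁻): pKₐ(H₃PO₄) ≈ 2.1
azide (N₃⁻): pKₐ(HN₃) ≈ 4.7 — linear, resonance-stabilised
hydrosulfide (HS⁻): pKₐ(H₂S) ≈ 7 — larger and more polarisable than the oxygen analogue
PhO⁻: pKₐ(C₆H₅OH (phenol)) ≈ 10 — resonance into the ring helps, but still a poor LG
ethoxide (CH₃CH₂O⁻): pKₐ(CH₃CH₂OH) ≈ 16
tert-butoxide ((CH₃)₃CO⁻): pKₐ(t-BuOH) ≈ 18 — bulky, strongly basic alkoxide

dihydrogen phosphate (H₂PO₄⁻) > azide (N₃⁻) > hydrosulfide (HS⁻) > PhO⁻ > ethoxide (CH₃CH₂O⁻) > tert-butoxide ((CH₃)₃CO⁻)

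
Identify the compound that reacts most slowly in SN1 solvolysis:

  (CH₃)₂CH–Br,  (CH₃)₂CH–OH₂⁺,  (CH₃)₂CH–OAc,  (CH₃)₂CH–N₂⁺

The skeletons are identical, so relative rate is governed entirely by leaving-group ability.
The more stable X⁻ (or X) is on its own — i.e. the weaker a base it is — the better a leaving group it makes.
(CH₃)₂CH–N₂⁺ loses N₂: no meaningful conjugate acid; N₂ departs as an exceptionally stable neutral molecule
(CH₃)₂CH–Br loses Br⁻: pKₐ(HBr) ≈ -9
(CH₃)₂CH–OH₂⁺ loses H₂O: pKₐ(H₃O⁺) ≈ -1.7
(CH₃)₂CH–OAc loses AcO⁻: pKₐ(CH₃COOH) ≈ 4.8

(CH₃)₂CH–OAc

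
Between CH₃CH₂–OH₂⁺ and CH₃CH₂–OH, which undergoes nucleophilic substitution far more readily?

From CH₃CH₂–OH the departing group would be OH⁻ (pKₐ(H₂O) ≈ 15.7). Strong base; essentially never leaves without prior activation.
From CH₃CH₂–OH₂⁺ the leaving group is H₂O (pKₐ(H₃O⁺) ≈ -1.7). Neutral; leaves from a protonated alcohol (R–OH₂⁺).
(In practice CH₃CH₂–OH₂⁺ is made from CH₃CH₂–OH by protonation with strong acid, converting the leaving group from hydroxide to neutral water.)

CH₃CH₂–OH₂⁺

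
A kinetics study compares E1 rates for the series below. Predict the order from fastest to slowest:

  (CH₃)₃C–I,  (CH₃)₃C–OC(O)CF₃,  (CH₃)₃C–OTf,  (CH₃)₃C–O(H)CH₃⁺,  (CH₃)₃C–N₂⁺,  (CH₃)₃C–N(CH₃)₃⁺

Identical carbon frameworks mean the comparison reduces to leaving-group quality.
Leaving-group ability tracks the stability of the departed species; conjugate-acid pKₐ is the usual yardstick (lower pKₐ → better LG).
(CH₃)₃C–N₂⁺ loses N₂: no meaningful conjugate acid; N₂ departs as an exceptionally stable neutral molecule
(CH₃)₃C–OTf loses OTf⁻: pKₐ(CF₃SO₃H (triflic acid)) ≈ -14
(CH₃)₃C–I loses I⁻: pKₐ(HI) ≈ -10
(CH₃)₃C–O(H)CH₃⁺ loses R'OH: pKₐ(R'OH₂⁺) ≈ -2.4
(CH₃)₃C–OC(O)CF₃ loses CF₃COO⁻: pKₐ(CF₃COOH) ≈ 0.2
(CH₃)₃C–N(CH₃)₃⁺ loses NR'₃: pKₐ(R'₃NH⁺) ≈ 10.7

(CH₃)₃C–N₂⁺ > (CH₃)₃C–OTf > (CH₃)₃C–I > (CH₃)₃C–O(H)CH₃⁺ > (CH₃)₃C–OC(O)CF₃ > (CH₃)₃C–N(CH₃)₃⁺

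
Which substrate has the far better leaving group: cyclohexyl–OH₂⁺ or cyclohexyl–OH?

cyclohexyl–OH₂⁺

From cyclohexyl–OH the departing group would be OH⁻ (pKₐ(H₂O) ≈ 15.7). Strong base; essentially never leaves without prior activation.
From cyclohexyl–OH₂⁺ the leaving group is H₂O (pKₐ(H₃O⁺) ≈ -1.7). Neutral; leaves from a protonated alcohol (R–OH₂⁺).
(In practice cyclohexyl–OH₂⁺ is made from cyclohexyl–OH by protonation with strong acid, converting the leaving group from hydroxide to neutral water.)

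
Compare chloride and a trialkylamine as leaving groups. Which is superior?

chloride is the better leaving group.
pKₐ(HCl) ≈ -7 versus pKₐ(R'₃NH⁺) ≈ 10.7: chloride is the much weaker base.
Moderately weak base.

chloride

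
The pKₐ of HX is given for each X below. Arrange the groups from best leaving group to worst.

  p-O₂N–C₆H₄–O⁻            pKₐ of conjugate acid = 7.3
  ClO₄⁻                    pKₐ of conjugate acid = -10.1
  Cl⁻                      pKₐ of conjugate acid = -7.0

ClO₄⁻ > Cl⁻ > p-O₂N–C₆H₄–O⁻

Lower conjugate-acid pKₐ ⇒ weaker base ⇒ better leaving group.
Sorting by the given values: ClO₄⁻ (-10.1), Cl⁻ (-7.0), p-O₂N–C₆H₄–O⁻ (7.3).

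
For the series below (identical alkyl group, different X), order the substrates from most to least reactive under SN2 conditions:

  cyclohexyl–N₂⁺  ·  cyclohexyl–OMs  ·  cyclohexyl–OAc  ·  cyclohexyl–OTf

Same R in every case — rank the leaving groups.
A good leaving group is a weak base: the lower the pKₐ of its conjugate acid, the more readily it departs.
cyclohexyl–N₂⁺ loses N₂: no meaningful conjugate acid; N₂ departs as an exceptionally stable neutral molecule
cyclohexyl–OTf loses OTf⁻: pKₐ(CF₃SO₃H (triflic acid)) ≈ -14
cyclohexyl–OMs loses OMs⁻: pKₐ(CH₃SO₃H (MsOH)) ≈ -1.9
cyclohexyl–OAc loses AcO⁻: pKₐ(CH₃COOH) ≈ 4.8

cyclohexyl–N₂⁺ > cyclohexyl–OTf > cyclohexyl–OMs > cyclohexyl–OAc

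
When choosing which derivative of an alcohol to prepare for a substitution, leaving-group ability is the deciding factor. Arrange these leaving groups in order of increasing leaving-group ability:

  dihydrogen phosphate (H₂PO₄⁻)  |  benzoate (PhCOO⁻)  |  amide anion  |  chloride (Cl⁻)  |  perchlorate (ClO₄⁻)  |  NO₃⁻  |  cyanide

Leaving-group ability tracks the stability of the departed species; conjugate-acid pKₐ is the usual yardstick (lower pKₐ → better LG).
perchlorate (ClO₄⁻): pKₐ(HClO₄) ≈ -10 — extremely weak base; rarely used for safety reasons
chloride (Cl⁻): pKₐ(HCl) ≈ -7 — moderately weak base
NO₃⁻: pKₐ(HNO₃) ≈ -1.3 — resonance-delocalised over three oxygens
dihydrogen phosphate (H₂PO₄⁻): pKₐ(H₃PO₄) ≈ 2.1 — moderate base; biological leaving group after further activation
benzoate (PhCOO⁻): pKₐ(C₆H₅COOH) ≈ 4.2
cyanide: pKₐ(HCN) ≈ 9.2 — sp carbon stabilises the charge somewhat, but still a poor LG
amide anion: pKₐ(NH₃) ≈ 38
Listed from poorest to best leaving group as asked.

amide anion < cyanide < benzoate (PhCOO⁻) < dihydrogen phosphate (H₂PO₄⁻) < NO₃⁻ < chloride (Cl⁻) < perchlorate (ClO₄⁻)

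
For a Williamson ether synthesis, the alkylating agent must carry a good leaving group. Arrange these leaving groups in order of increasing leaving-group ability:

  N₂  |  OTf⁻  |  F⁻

F⁻ < OTf⁻ < N₂

A good leaving group is a weak base: the lower the pKₐ of its conjugate acid, the more readily it departs.
N₂: no meaningful conjugate acid; N₂ departs as an exceptionally stable neutral molecule
OTf⁻: pKₐ(CF₃SO₃H (triflic acid)) ≈ -14
F⁻: pKₐ(HF) ≈ 3.2 — small and strongly basic; the poor halide leaving group
Listed from poorest to best leaving group as asked.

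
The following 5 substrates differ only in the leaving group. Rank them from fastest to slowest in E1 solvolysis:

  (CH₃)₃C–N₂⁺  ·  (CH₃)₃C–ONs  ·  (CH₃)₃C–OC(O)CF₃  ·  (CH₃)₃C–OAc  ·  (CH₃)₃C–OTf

Identical carbon frameworks mean the comparison reduces to leaving-group quality.
Leaving-group ability tracks the stability of the departed species; conjugate-acid pKₐ is the usual yardstick (lower pKₐ → better LG).
(CH₃)₃C–N₂⁺ loses N₂: no meaningful conjugate acid; N₂ departs as an exceptionally stable neutral molecule
(CH₃)₃C–OTf loses OTf⁻: pKₐ(CF₃SO₃H (triflic acid)) ≈ -14
(CH₃)₃C–ONs loses ONs⁻: pKₐ(p-O₂NC₆H₄SO₃H) ≈ -3.5
(CH₃)₃C–OC(O)CF₃ loses CF₃COO⁻: pKₐ(CF₃COOH) ≈ 0.2
(CH₃)₃C–OAc loses AcO⁻: pKₐ(CH₃COOH) ≈ 4.8

(CH₃)₃C–N₂⁺ > (CH₃)₃C–OTf > (CH₃)₃C–ONs > (CH₃)₃C–OC(O)CF₃ > (CH₃)₃C–OAc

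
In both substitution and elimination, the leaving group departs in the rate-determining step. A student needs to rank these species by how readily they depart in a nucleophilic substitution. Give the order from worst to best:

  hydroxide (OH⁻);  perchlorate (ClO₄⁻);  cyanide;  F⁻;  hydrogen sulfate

hydroxide (OH⁻) < cyanide < F⁻ < hydrogen sulfate < perchlorate (ClO₄⁻)

Leaving-group ability tracks the stability of the departed species; conjugate-acid pKₐ is the usual yardstick (lower pKₐ → better LG).
perchlorate (ClO₄⁻): pKₐ(HClO₄) ≈ -10 — extremely weak base; rarely used for safety reasons
hydrogen sulfate: pKₐ(H₂SO₄) ≈ -3
F⁻: pKₐ(HF) ≈ 3.2
cyanide: pKₐ(HCN) ≈ 9.2
hydroxide (OH⁻): pKₐ(H₂O) ≈ 15.7
Listed from poorest to best leaving group as asked.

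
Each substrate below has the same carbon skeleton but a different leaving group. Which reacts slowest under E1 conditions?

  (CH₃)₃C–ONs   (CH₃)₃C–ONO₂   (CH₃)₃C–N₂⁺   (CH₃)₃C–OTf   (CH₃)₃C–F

Same R in every case — rank the leaving groups.
Leaving-group ability tracks the stability of the departed species; conjugate-acid pKₐ is the usual yardstick (lower pKₐ → better LG).
(CH₃)₃C–N₂⁺ loses N₂: no meaningful conjugate acid; N₂ departs as an exceptionally stable neutral molecule
(CH₃)₃C–OTf loses OTf⁻: pKₐ(CF₃SO₃H (triflic acid)) ≈ -14
(CH₃)₃C–ONs loses ONs⁻: pKₐ(p-O₂NC₆H₄SO₃H) ≈ -3.5
(CH₃)₃C–ONO₂ loses NO₃⁻: pKₐ(HNO₃) ≈ -1.3
(CH₃)₃C–F loses F⁻: pKₐ(HF) ≈ 3.2

(CH₃)₃C–F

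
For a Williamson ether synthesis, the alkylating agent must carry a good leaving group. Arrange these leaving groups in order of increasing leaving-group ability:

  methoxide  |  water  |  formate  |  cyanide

water: pKₐ(H₃O⁺) ≈ -1.7 — neutral; leaves from a protonated alcohol (R–OH₂⁺)
formate: pKₐ(HCOOH) ≈ 3.8 — resonance-stabilised carboxylate
cyanide: pKₐ(HCN) ≈ 9.2 — sp carbon stabilises the charge somewhat, but still a poor LG
methoxide: pKₐ(CH₃OH) ≈ 15.5 — strong base; alkoxides do not leave unassisted
The question asks for worst first, so the sequence is read in increasing leaving-group ability.

methoxide < cyanide < formate < water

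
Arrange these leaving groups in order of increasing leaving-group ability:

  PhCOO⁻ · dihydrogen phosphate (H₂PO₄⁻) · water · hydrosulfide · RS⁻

RS⁻ < hydrosulfide < PhCOO⁻ < dihydrogen phosphate (H₂PO₄⁻) < water

water: pKₐ(H₃O⁺) ≈ -1.7
dihydrogen phosphate (H₂PO₄⁻): pKₐ(H₃PO₄) ≈ 2.1
PhCOO⁻: pKₐ(C₆H₅COOH) ≈ 4.2
hydrosulfide: pKₐ(H₂S) ≈ 7
RS⁻: pKₐ(RSH (a thiol)) ≈ 10.5
Listed from poorest to best leaving group as asked.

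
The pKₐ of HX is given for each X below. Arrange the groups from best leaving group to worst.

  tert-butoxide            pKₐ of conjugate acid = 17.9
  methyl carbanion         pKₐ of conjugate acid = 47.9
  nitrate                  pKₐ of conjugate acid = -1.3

nitrate > tert-butoxide > methyl carbanion

Lower conjugate-acid pKₐ ⇒ weaker base ⇒ better leaving group.
Sorting by the given values: nitrate (-1.3), tert-butoxide (17.9), methyl carbanion (47.9).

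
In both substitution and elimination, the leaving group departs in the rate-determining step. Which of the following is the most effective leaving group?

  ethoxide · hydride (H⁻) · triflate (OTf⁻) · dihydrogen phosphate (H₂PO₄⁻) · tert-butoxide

triflate (OTf⁻)

triflate (OTf⁻): pKₐ(CF₃SO₃H (triflic acid)) ≈ -14
dihydrogen phosphate (H₂PO₄⁻): pKₐ(H₃PO₄) ≈ 2.1
ethoxide: pKₐ(CH₃CH₂OH) ≈ 16
tert-butoxide: pKₐ(t-BuOH) ≈ 18
hydride (H⁻): pKₐ(H₂) ≈ 36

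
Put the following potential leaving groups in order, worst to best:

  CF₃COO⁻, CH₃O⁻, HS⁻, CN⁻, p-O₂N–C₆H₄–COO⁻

Leaving-group ability tracks the stability of the departed species; conjugate-acid pKₐ is the usual yardstick (lower pKₐ → better LG).
CF₃COO⁻: pKₐ(CF₃COOH) ≈ 0.2
p-O₂N–C₆H₄–COO⁻: pKₐ(p-nitrobenzoic acid) ≈ 3.4
HS⁻: pKₐ(H₂S) ≈ 7
CN⁻: pKₐ(HCN) ≈ 9.2
CH₃O⁻: pKₐ(CH₃OH) ≈ 15.5
Reversing gives the worst-to-best order requested.

CH₃O⁻ < CN⁻ < HS⁻ < p-O₂N–C₆H₄–COO⁻ < CF₃COO⁻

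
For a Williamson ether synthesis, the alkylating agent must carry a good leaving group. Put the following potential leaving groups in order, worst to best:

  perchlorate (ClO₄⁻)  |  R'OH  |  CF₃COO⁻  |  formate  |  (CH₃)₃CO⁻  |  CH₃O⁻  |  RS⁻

perchlorate (ClO₄⁻): pKₐ(HClO₄) ≈ -10 — extremely weak base; rarely used for safety reasons
R'OH: pKₐ(R'OH₂⁺) ≈ -2.4 — neutral; leaves from a protonated ether (an oxonium ion, R–O(H)R'⁺)
CF₃COO⁻: pKₐ(CF₃COOH) ≈ 0.2 — strongly electron-withdrawing CF₃ stabilises the carboxylate
formate: pKₐ(HCOOH) ≈ 3.8 — resonance-stabilised carboxylate
RS⁻: pKₐ(RSH (a thiol)) ≈ 10.5 — moderately basic; rarely leaves without activation
CH₃O⁻: pKₐ(CH₃OH) ≈ 15.5 — strong base; alkoxides do not leave unassisted
(CH₃)₃CO⁻: pKₐ(t-BuOH) ≈ 18 — bulky, strongly basic alkoxide
Reversing gives the worst-to-best order requested.

(CH₃)₃CO⁻ < CH₃O⁻ < RS⁻ < formate < CF₃COO⁻ < R'OH < perchlorate (ClO₄⁻)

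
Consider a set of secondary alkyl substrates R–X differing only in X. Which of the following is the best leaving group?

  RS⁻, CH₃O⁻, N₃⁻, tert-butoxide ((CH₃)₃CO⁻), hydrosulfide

N₃⁻

N₃⁻: pKₐ(HN₃) ≈ 4.7
hydrosulfide: pKₐ(H₂S) ≈ 7
RS⁻: pKₐ(RSH (a thiol)) ≈ 10.5
CH₃O⁻: pKₐ(CH₃OH) ≈ 15.5
tert-butoxide ((CH₃)₃CO⁻): pKₐ(t-BuOH) ≈ 18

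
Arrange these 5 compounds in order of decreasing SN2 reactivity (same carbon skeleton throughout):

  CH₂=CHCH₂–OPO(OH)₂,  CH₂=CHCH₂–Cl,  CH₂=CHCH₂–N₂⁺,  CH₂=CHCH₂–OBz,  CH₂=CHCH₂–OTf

CH₂=CHCH₂–N₂⁺ > CH₂=CHCH₂–OTf > CH₂=CHCH₂–Cl > CH₂=CHCH₂–OPO(OH)₂ > CH₂=CHCH₂–OBz

The skeletons are identical, so relative rate is governed entirely by leaving-group ability.
The more stable X⁻ (or X) is on its own — i.e. the weaker a base it is — the better a leaving group it makes.
CH₂=CHCH₂–N₂⁺ loses N₂: no meaningful conjugate acid; N₂ departs as an exceptionally stable neutral molecule
CH₂=CHCH₂–OTf loses OTf⁻: pKₐ(CF₃SO₃H (triflic acid)) ≈ -14
CH₂=CHCH₂–Cl loses Cl⁻: pKₐ(HCl) ≈ -7
CH₂=CHCH₂–OPO(OH)₂ loses H₂PO₄⁻: pKₐ(H₃PO₄) ≈ 2.1
CH₂=CHCH₂–OBz loses PhCOO⁻: pKₐ(C₆H₅COOH) ≈ 4.2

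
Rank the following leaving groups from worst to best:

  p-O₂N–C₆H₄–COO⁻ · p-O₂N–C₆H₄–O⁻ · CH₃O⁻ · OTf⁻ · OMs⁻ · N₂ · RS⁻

Leaving-group ability tracks the stability of the departed species; conjugate-acid pKₐ is the usual yardstick (lower pKₐ → better LG).
N₂: no meaningful conjugate acid; N₂ departs as an exceptionally stable neutral molecule
OTf⁻: pKₐ(CF₃SO₃H (triflic acid)) ≈ -14
OMs⁻: pKₐ(CH₃SO₃H (MsOH)) ≈ -1.9
p-O₂N–C₆H₄–COO⁻: pKₐ(p-nitrobenzoic acid) ≈ 3.4
p-O₂N–C₆H₄–O⁻: pKₐ(p-nitrophenol) ≈ 7.2
RS⁻: pKₐ(RSH (a thiol)) ≈ 10.5
CH₃O⁻: pKₐ(CH₃OH) ≈ 15.5
Listed from poorest to best leaving group as asked.

CH₃O⁻ < RS⁻ < p-O₂N–C₆H₄–O⁻ < p-O₂N–C₆H₄–COO⁻ < OMs⁻ < OTf⁻ < N₂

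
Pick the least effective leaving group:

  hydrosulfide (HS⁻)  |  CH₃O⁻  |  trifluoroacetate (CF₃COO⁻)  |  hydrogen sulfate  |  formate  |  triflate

Rank by basicity of the departing species: weakest base leaves most easily.
triflate: pKₐ(CF₃SO₃H (triflic acid)) ≈ -14
hydrogen sulfate: pKₐ(H₂SO₄) ≈ -3
trifluoroacetate (CF₃COO⁻): pKₐ(CF₃COOH) ≈ 0.2
formate: pKₐ(HCOOH) ≈ 3.8
hydrosulfide (HS⁻): pKₐ(H₂S) ≈ 7
CH₃O⁻: pKₐ(CH₃OH) ≈ 15.5

CH₃O⁻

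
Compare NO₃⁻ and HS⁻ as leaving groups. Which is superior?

NO₃⁻

NO₃⁻ is the better leaving group.
pKₐ(HNO₃) ≈ -1.3 versus pKₐ(H₂S) ≈ 7: NO₃⁻ is the much weaker base.
Resonance-delocalised over three oxygens.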